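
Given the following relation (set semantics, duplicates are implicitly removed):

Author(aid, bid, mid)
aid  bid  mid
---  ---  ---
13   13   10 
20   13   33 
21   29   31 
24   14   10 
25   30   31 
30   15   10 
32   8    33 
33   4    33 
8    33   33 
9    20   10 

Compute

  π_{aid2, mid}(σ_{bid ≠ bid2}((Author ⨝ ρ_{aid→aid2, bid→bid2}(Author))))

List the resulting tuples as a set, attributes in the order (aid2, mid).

{(13, 10), (20, 33), (21, 31), (24, 10), (25, 31), (30, 10), (32, 33), (33, 33), (8, 33), (9, 10)}

ρ[aid→aid2, bid→bid2]: schema becomes (aid2, bid2, mid); tuples unchanged.
Natural join on mid: {(13, 13, 10, 13, 13), (13, 13, 10, 24, 14), (13, 13, 10, 30, 15), (13, 13, 10, 9, 20), (20, 13, 33, 20, 13), (20, 13, 33, 32, 8), (20, 13, 33, 33, 4), (20, 13, 33, 8, 33), (21, 29, 31, 21, 29), (21, 29, 31, 25, 30), (24, 14, 10, 13, 13), (24, 14, 10, 24, 14), (24, 14, 10, 30, 15), (24, 14, 10, 9, 20), (25, 30, 31, 21, 29), (25, 30, 31, 25, 30), (30, 15, 10, 13, 13), (30, 15, 10, 24, 14), (30, 15, 10, 30, 15), (30, 15, 10, 9, 20), (32, 8, 33, 20, 13), (32, 8, 33, 32, 8), (32, 8, 33, 33, 4), (32, 8, 33, 8, 33), (33, 4, 33, 20, 13), (33, 4, 33, 32, 8), (33, 4, 33, 33, 4), (33, 4, 33, 8, 33), (8, 33, 33, 20, 13), (8, 33, 33, 32, 8), (8, 33, 33, 33, 4), (8, 33, 33, 8, 33), (9, 20, 10, 13, 13), (9, 20, 10, 24, 14), (9, 20, 10, 30, 15), (9, 20, 10, 9, 20)}
Selection bid ≠ bid2: {(13, 13, 10, 24, 14), (13, 13, 10, 30, 15), (13, 13, 10, 9, 20), (20, 13, 33, 32, 8), (20, 13, 33, 33, 4), (20, 13, 33, 8, 33), (21, 29, 31, 25, 30), (24, 14, 10, 13, 13), (24, 14, 10, 30, 15), (24, 14, 10, 9, 20), (25, 30, 31, 21, 29), (30, 15, 10, 13, 13), (30, 15, 10, 24, 14), (30, 15, 10, 9, 20), (32, 8, 33, 20, 13), (32, 8, 33, 33, 4), (32, 8, 33, 8, 33), (33, 4, 33, 20, 13), (33, 4, 33, 32, 8), (33, 4, 33, 8, 33), (8, 33, 33, 20, 13), (8, 33, 33, 32, 8), (8, 33, 33, 33, 4), (9, 20, 10, 13, 13), (9, 20, 10, 24, 14), (9, 20, 10, 30, 15)}
π_{aid2, mid} gives {(13, 10), (20, 33), (21, 31), (24, 10), (25, 31), (30, 10), (32, 33), (33, 33), (8, 33), (9, 10)} (16 duplicate(s) eliminated).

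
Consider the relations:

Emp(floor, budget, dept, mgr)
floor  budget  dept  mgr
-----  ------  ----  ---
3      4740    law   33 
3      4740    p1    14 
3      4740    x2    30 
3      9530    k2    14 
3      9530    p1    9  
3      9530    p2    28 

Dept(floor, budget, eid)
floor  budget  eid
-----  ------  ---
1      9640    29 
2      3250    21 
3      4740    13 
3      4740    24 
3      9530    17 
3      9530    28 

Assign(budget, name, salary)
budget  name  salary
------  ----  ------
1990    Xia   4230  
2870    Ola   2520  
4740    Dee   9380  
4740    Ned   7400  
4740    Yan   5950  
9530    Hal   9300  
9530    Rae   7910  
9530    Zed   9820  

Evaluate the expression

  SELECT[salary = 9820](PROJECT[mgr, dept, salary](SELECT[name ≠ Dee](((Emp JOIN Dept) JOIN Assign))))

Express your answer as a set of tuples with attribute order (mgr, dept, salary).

Emp ⋈ Dept (natural join on floor, budget): {(3, 4740, law, 33, 13), (3, 4740, law, 33, 24), (3, 4740, p1, 14, 13), (3, 4740, p1, 14, 24), (3, 4740, x2, 30, 13), (3, 4740, x2, 30, 24), (3, 9530, k2, 14, 17), (3, 9530, k2, 14, 28), (3, 9530, p1, 9, 17), (3, 9530, p1, 9, 28), (3, 9530, p2, 28, 17), (3, 9530, p2, 28, 28)}
(Emp JOIN Dept) ⋈ Assign (natural join on budget): {(3, 4740, law, 33, 13, Dee, 9380), (3, 4740, law, 33, 13, Ned, 7400), (3, 4740, law, 33, 13, Yan, 5950), (3, 4740, law, 33, 24, Dee, 9380), (3, 4740, law, 33, 24, Ned, 7400), (3, 4740, law, 33, 24, Yan, 5950), (3, 4740, p1, 14, 13, Dee, 9380), (3, 4740, p1, 14, 13, Ned, 7400), (3, 4740, p1, 14, 13, Yan, 5950), (3, 4740, p1, 14, 24, Dee, 9380), (3, 4740, p1, 14, 24, Ned, 7400), (3, 4740, p1, 14, 24, Yan, 5950), (3, 4740, x2, 30, 13, Dee, 9380), (3, 4740, x2, 30, 13, Ned, 7400), (3, 4740, x2, 30, 13, Yan, 5950), (3, 4740, x2, 30, 24, Dee, 9380), (3, 4740, x2, 30, 24, Ned, 7400), (3, 4740, x2, 30, 24, Yan, 5950), (3, 9530, k2, 14, 17, Hal, 9300), (3, 9530, k2, 14, 17, Rae, 7910), (3, 9530, k2, 14, 17, Zed, 9820), (3, 9530, k2, 14, 28, Hal, 9300), (3, 9530, k2, 14, 28, Rae, 7910), (3, 9530, k2, 14, 28, Zed, 9820), (3, 9530, p1, 9, 17, Hal, 9300), (3, 9530, p1, 9, 17, Rae, 7910), (3, 9530, p1, 9, 17, Zed, 9820), (3, 9530, p1, 9, 28, Hal, 9300), (3, 9530, p1, 9, 28, Rae, 7910), (3, 9530, p1, 9, 28, Zed, 9820), (3, 9530, p2, 28, 17, Hal, 9300), (3, 9530, p2, 28, 17, Rae, 7910), (3, 9530, p2, 28, 17, Zed, 9820), (3, 9530, p2, 28, 28, Hal, 9300), (3, 9530, p2, 28, 28, Rae, 7910), (3, 9530, p2, 28, 28, Zed, 9820)}
σ[name ≠ Dee]: keep tuples satisfying name ≠ Dee → {(3, 4740, law, 33, 13, Ned, 7400), (3, 4740, law, 33, 13, Yan, 5950), (3, 4740, law, 33, 24, Ned, 7400), (3, 4740, law, 33, 24, Yan, 5950), (3, 4740, p1, 14, 13, Ned, 7400), (3, 4740, p1, 14, 13, Yan, 5950), (3, 4740, p1, 14, 24, Ned, 7400), (3, 4740, p1, 14, 24, Yan, 5950), (3, 4740, x2, 30, 13, Ned, 7400), (3, 4740, x2, 30, 13, Yan, 5950), (3, 4740, x2, 30, 24, Ned, 7400), (3, 4740, x2, 30, 24, Yan, 5950), (3, 9530, k2, 14, 17, Hal, 9300), (3, 9530, k2, 14, 17, Rae, 7910), (3, 9530, k2, 14, 17, Zed, 9820), (3, 9530, k2, 14, 28, Hal, 9300), (3, 9530, k2, 14, 28, Rae, 7910), (3, 9530, k2, 14, 28, Zed, 9820), (3, 9530, p1, 9, 17, Hal, 9300), (3, 9530, p1, 9, 17, Rae, 7910), (3, 9530, p1, 9, 17, Zed, 9820), (3, 9530, p1, 9, 28, Hal, 9300), (3, 9530, p1, 9, 28, Rae, 7910), (3, 9530, p1, 9, 28, Zed, 9820), (3, 9530, p2, 28, 17, Hal, 9300), (3, 9530, p2, 28, 17, Rae, 7910), (3, 9530, p2, 28, 17, Zed, 9820), (3, 9530, p2, 28, 28, Hal, 9300), (3, 9530, p2, 28, 28, Rae, 7910), (3, 9530, p2, 28, 28, Zed, 9820)}
π_{mgr, dept, salary} gives {(14, k2, 7910), (14, k2, 9300), (14, k2, 9820), (14, p1, 5950), (14, p1, 7400), (28, p2, 7910), (28, p2, 9300), (28, p2, 9820), (30, x2, 5950), (30, x2, 7400), (33, law, 5950), (33, law, 7400), (9, p1, 7910), (9, p1, 9300), (9, p1, 9820)} (15 duplicate(s) eliminated).
σ[salary = 9820]: keep tuples satisfying salary = 9820 → {(14, k2, 9820), (28, p2, 9820), (9, p1, 9820)}

{(14, k2, 9820), (28, p2, 9820), (9, p1, 9820)}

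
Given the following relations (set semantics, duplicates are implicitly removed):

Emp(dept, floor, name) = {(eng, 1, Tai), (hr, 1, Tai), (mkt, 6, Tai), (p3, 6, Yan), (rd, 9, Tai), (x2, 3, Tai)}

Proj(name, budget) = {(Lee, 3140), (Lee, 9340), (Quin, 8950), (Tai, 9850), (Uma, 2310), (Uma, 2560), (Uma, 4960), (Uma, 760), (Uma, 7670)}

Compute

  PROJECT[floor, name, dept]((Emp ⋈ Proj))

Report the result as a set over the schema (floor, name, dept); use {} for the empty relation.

Natural join on name: {(eng, 1, Tai, 9850), (hr, 1, Tai, 9850), (mkt, 6, Tai, 9850), (rd, 9, Tai, 9850), (x2, 3, Tai, 9850)}
Keep only column(s) floor, name, dept: {(1, Tai, eng), (1, Tai, hr), (3, Tai, x2), (6, Tai, mkt), (9, Tai, rd)}

{(1, Tai, eng), (1, Tai, hr), (3, Tai, x2), (6, Tai, mkt), (9, Tai, rd)}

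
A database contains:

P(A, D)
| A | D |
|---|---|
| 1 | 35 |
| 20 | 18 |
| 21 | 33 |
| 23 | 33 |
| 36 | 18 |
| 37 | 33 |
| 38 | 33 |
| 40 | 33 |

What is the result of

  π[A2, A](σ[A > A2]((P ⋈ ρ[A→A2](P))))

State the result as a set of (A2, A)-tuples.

ρ[A→A2]: schema becomes (A2, D); tuples unchanged.
P ⋈ ρ[A→A2](P) (natural join on D): {(1, 35, 1), (20, 18, 20), (20, 18, 36), (21, 33, 21), (21, 33, 23), (21, 33, 37), (21, 33, 38), (21, 33, 40), (23, 33, 21), (23, 33, 23), (23, 33, 37), (23, 33, 38), (23, 33, 40), (36, 18, 20), (36, 18, 36), (37, 33, 21), (37, 33, 23), (37, 33, 37), (37, 33, 38), (37, 33, 40), (38, 33, 21), (38, 33, 23), (38, 33, 37), (38, 33, 38), (38, 33, 40), (40, 33, 21), (40, 33, 23), (40, 33, 37), (40, 33, 38), (40, 33, 40)}
Selection A > A2: {(23, 33, 21), (36, 18, 20), (37, 33, 21), (37, 33, 23), (38, 33, 21), (38, 33, 23), (38, 33, 37), (40, 33, 21), (40, 33, 23), (40, 33, 37), (40, 33, 38)}
Projecting to A2, A: {(20, 36), (21, 23), (21, 37), (21, 38), (21, 40), (23, 37), (23, 38), (23, 40), (37, 38), (37, 40), (38, 40)}

{(20, 36), (21, 23), (21, 37), (21, 38), (21, 40), (23, 37), (23, 38), (23, 40), (37, 38), (37, 40), (38, 40)}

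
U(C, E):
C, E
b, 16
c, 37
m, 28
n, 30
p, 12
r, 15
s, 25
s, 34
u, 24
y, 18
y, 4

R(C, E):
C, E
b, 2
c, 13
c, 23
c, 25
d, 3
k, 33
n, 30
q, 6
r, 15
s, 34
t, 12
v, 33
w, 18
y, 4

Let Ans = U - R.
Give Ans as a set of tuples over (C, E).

{(b, 16), (c, 37), (m, 28), (p, 12), (s, 25), (u, 24), (y, 18)}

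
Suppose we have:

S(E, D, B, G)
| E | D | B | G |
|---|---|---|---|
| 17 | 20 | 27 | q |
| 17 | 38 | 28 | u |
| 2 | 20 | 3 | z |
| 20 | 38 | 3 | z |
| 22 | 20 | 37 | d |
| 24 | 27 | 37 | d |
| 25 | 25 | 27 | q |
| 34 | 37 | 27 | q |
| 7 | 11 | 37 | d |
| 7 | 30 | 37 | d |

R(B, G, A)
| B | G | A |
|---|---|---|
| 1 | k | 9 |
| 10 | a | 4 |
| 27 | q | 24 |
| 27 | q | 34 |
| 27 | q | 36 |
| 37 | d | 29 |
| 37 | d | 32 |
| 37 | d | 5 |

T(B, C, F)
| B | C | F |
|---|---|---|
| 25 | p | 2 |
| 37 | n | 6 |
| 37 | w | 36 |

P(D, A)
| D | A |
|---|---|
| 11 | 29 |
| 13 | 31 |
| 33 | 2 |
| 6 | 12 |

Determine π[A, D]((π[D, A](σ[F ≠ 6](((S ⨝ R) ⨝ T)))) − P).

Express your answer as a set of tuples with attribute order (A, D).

Joining S and R on B, G yields {(17, 20, 27, q, 24), (17, 20, 27, q, 34), (17, 20, 27, q, 36), (22, 20, 37, d, 29), (22, 20, 37, d, 32), (22, 20, 37, d, 5), (24, 27, 37, d, 29), (24, 27, 37, d, 32), (24, 27, 37, d, 5), (25, 25, 27, q, 24), (25, 25, 27, q, 34), (25, 25, 27, q, 36), (34, 37, 27, q, 24), (34, 37, 27, q, 34), (34, 37, 27, q, 36), (7, 11, 37, d, 29), (7, 11, 37, d, 32), (7, 11, 37, d, 5), (7, 30, 37, d, 29), (7, 30, 37, d, 32), (7, 30, 37, d, 5)}.
Joining (S ⨝ R) and T on B yields {(22, 20, 37, d, 29, n, 6), (22, 20, 37, d, 29, w, 36), (22, 20, 37, d, 32, n, 6), (22, 20, 37, d, 32, w, 36), (22, 20, 37, d, 5, n, 6), (22, 20, 37, d, 5, w, 36), (24, 27, 37, d, 29, n, 6), (24, 27, 37, d, 29, w, 36), (24, 27, 37, d, 32, n, 6), (24, 27, 37, d, 32, w, 36), (24, 27, 37, d, 5, n, 6), (24, 27, 37, d, 5, w, 36), (7, 11, 37, d, 29, n, 6), (7, 11, 37, d, 29, w, 36), (7, 11, 37, d, 32, n, 6), (7, 11, 37, d, 32, w, 36), (7, 11, 37, d, 5, n, 6), (7, 11, 37, d, 5, w, 36), (7, 30, 37, d, 29, n, 6), (7, 30, 37, d, 29, w, 36), (7, 30, 37, d, 32, n, 6), (7, 30, 37, d, 32, w, 36), (7, 30, 37, d, 5, n, 6), (7, 30, 37, d, 5, w, 36)}.
Filtering on F ≠ 6 leaves {(22, 20, 37, d, 29, w, 36), (22, 20, 37, d, 32, w, 36), (22, 20, 37, d, 5, w, 36), (24, 27, 37, d, 29, w, 36), (24, 27, 37, d, 32, w, 36), (24, 27, 37, d, 5, w, 36), (7, 11, 37, d, 29, w, 36), (7, 11, 37, d, 32, w, 36), (7, 11, 37, d, 5, w, 36), (7, 30, 37, d, 29, w, 36), (7, 30, 37, d, 32, w, 36), (7, 30, 37, d, 5, w, 36)}.
Keep only column(s) D, A: {(11, 29), (11, 32), (11, 5), (20, 29), (20, 32), (20, 5), (27, 29), (27, 32), (27, 5), (30, 29), (30, 32), (30, 5)}
Taking the difference: {(11, 32), (11, 5), (20, 29), (20, 32), (20, 5), (27, 29), (27, 32), (27, 5), (30, 29), (30, 32), (30, 5)}
Keep only column(s) A, D: {(29, 20), (29, 27), (29, 30), (32, 11), (32, 20), (32, 27), (32, 30), (5, 11), (5, 20), (5, 27), (5, 30)}

{(29, 20), (29, 27), (29, 30), (32, 11), (32, 20), (32, 27), (32, 30), (5, 11), (5, 20), (5, 27), (5, 30)}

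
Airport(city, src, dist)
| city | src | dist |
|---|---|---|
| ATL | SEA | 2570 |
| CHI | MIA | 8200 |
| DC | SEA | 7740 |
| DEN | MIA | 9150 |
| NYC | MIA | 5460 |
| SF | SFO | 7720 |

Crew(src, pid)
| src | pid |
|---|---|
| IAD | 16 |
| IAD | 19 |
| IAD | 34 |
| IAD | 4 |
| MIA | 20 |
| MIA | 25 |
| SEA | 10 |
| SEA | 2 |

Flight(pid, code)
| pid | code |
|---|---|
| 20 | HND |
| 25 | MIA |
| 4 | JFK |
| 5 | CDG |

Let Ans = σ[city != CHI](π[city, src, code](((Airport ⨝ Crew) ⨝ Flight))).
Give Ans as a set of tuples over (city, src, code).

{(DEN, MIA, HND), (DEN, MIA, MIA), (NYC, MIA, HND), (NYC, MIA, MIA)}

Airport ⋈ Crew (natural join on src): {(ATL, SEA, 2570, 10), (ATL, SEA, 2570, 2), (CHI, MIA, 8200, 20), (CHI, MIA, 8200, 25), (DC, SEA, 7740, 10), (DC, SEA, 7740, 2), (DEN, MIA, 9150, 20), (DEN, MIA, 9150, 25), (NYC, MIA, 5460, 20), (NYC, MIA, 5460, 25)}
(Airport ⨝ Crew) ⋈ Flight (natural join on pid): {(CHI, MIA, 8200, 20, HND), (CHI, MIA, 8200, 25, MIA), (DEN, MIA, 9150, 20, HND), (DEN, MIA, 9150, 25, MIA), (NYC, MIA, 5460, 20, HND), (NYC, MIA, 5460, 25, MIA)}
Keep only column(s) city, src, code: {(CHI, MIA, HND), (CHI, MIA, MIA), (DEN, MIA, HND), (DEN, MIA, MIA), (NYC, MIA, HND), (NYC, MIA, MIA)}
Selection city != CHI: {(DEN, MIA, HND), (DEN, MIA, MIA), (NYC, MIA, HND), (NYC, MIA, MIA)}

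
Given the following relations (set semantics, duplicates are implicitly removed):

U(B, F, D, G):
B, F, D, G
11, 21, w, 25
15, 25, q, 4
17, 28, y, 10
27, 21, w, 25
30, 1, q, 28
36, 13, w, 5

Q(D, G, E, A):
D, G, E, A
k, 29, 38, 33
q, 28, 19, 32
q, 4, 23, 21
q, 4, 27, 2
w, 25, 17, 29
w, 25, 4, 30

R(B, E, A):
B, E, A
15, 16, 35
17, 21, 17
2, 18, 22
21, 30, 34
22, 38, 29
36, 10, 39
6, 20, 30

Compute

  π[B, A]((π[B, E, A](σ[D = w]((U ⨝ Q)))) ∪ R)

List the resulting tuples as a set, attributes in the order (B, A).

Joining U and Q on D, G yields {(11, 21, w, 25, 17, 29), (11, 21, w, 25, 4, 30), (15, 25, q, 4, 23, 21), (15, 25, q, 4, 27, 2), (27, 21, w, 25, 17, 29), (27, 21, w, 25, 4, 30), (30, 1, q, 28, 19, 32)}.
σ[D = w]: keep tuples satisfying D = w → {(11, 21, w, 25, 17, 29), (11, 21, w, 25, 4, 30), (27, 21, w, 25, 17, 29), (27, 21, w, 25, 4, 30)}
Projecting to B, E, A: {(11, 17, 29), (11, 4, 30), (27, 17, 29), (27, 4, 30)}
Taking the union: {(11, 17, 29), (11, 4, 30), (15, 16, 35), (17, 21, 17), (2, 18, 22), (21, 30, 34), (22, 38, 29), (27, 17, 29), (27, 4, 30), (36, 10, 39), (6, 20, 30)}
Projecting to B, A: {(11, 29), (11, 30), (15, 35), (17, 17), (2, 22), (21, 34), (22, 29), (27, 29), (27, 30), (36, 39), (6, 30)}

{(11, 29), (11, 30), (15, 35), (17, 17), (2, 22), (21, 34), (22, 29), (27, 29), (27, 30), (36, 39), (6, 30)}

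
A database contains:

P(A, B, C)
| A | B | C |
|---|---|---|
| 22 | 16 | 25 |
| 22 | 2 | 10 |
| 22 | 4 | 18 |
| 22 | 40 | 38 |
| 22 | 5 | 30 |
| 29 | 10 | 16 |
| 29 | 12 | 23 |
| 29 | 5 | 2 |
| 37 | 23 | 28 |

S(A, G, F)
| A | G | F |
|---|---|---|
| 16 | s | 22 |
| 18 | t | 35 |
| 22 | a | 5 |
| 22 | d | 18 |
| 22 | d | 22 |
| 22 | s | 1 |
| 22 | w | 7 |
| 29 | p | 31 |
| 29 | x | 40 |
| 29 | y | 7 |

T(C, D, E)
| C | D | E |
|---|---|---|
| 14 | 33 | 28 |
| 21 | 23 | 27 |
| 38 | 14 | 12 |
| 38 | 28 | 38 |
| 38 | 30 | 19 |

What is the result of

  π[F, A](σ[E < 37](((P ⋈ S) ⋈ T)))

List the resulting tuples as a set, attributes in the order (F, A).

{(1, 22), (18, 22), (22, 22), (5, 22), (7, 22)}

Natural join on A: {(22, 16, 25, a, 5), (22, 16, 25, d, 18), (22, 16, 25, d, 22), (22, 16, 25, s, 1), (22, 16, 25, w, 7), (22, 2, 10, a, 5), (22, 2, 10, d, 18), (22, 2, 10, d, 22), (22, 2, 10, s, 1), (22, 2, 10, w, 7), (22, 4, 18, a, 5), (22, 4, 18, d, 18), (22, 4, 18, d, 22), (22, 4, 18, s, 1), (22, 4, 18, w, 7), (22, 40, 38, a, 5), (22, 40, 38, d, 18), (22, 40, 38, d, 22), (22, 40, 38, s, 1), (22, 40, 38, w, 7), (22, 5, 30, a, 5), (22, 5, 30, d, 18), (22, 5, 30, d, 22), (22, 5, 30, s, 1), (22, 5, 30, w, 7), (29, 10, 16, p, 31), (29, 10, 16, x, 40), (29, 10, 16, y, 7), (29, 12, 23, p, 31), (29, 12, 23, x, 40), (29, 12, 23, y, 7), (29, 5, 2, p, 31), (29, 5, 2, x, 40), (29, 5, 2, y, 7)}
Natural join on C: {(22, 40, 38, a, 5, 14, 12), (22, 40, 38, a, 5, 28, 38), (22, 40, 38, a, 5, 30, 19), (22, 40, 38, d, 18, 14, 12), (22, 40, 38, d, 18, 28, 38), (22, 40, 38, d, 18, 30, 19), (22, 40, 38, d, 22, 14, 12), (22, 40, 38, d, 22, 28, 38), (22, 40, 38, d, 22, 30, 19), (22, 40, 38, s, 1, 14, 12), (22, 40, 38, s, 1, 28, 38), (22, 40, 38, s, 1, 30, 19), (22, 40, 38, w, 7, 14, 12), (22, 40, 38, w, 7, 28, 38), (22, 40, 38, w, 7, 30, 19)}
Filtering on E < 37 leaves {(22, 40, 38, a, 5, 14, 12), (22, 40, 38, a, 5, 30, 19), (22, 40, 38, d, 18, 14, 12), (22, 40, 38, d, 18, 30, 19), (22, 40, 38, d, 22, 14, 12), (22, 40, 38, d, 22, 30, 19), (22, 40, 38, s, 1, 14, 12), (22, 40, 38, s, 1, 30, 19), (22, 40, 38, w, 7, 14, 12), (22, 40, 38, w, 7, 30, 19)}.
π[F, A]: project onto (F, A) (5 duplicate(s) eliminated) → {(1, 22), (18, 22), (22, 22), (5, 22), (7, 22)}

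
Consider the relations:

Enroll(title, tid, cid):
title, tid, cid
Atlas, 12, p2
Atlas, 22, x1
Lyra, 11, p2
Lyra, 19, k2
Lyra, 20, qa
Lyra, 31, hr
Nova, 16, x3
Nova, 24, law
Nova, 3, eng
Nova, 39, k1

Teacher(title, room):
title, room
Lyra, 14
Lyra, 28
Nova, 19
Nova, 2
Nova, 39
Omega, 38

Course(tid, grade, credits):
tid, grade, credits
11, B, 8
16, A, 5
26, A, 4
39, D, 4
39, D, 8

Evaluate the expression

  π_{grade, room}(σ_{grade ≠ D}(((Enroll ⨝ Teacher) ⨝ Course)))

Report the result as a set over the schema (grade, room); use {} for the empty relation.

{(A, 19), (A, 2), (A, 39), (B, 14), (B, 28)}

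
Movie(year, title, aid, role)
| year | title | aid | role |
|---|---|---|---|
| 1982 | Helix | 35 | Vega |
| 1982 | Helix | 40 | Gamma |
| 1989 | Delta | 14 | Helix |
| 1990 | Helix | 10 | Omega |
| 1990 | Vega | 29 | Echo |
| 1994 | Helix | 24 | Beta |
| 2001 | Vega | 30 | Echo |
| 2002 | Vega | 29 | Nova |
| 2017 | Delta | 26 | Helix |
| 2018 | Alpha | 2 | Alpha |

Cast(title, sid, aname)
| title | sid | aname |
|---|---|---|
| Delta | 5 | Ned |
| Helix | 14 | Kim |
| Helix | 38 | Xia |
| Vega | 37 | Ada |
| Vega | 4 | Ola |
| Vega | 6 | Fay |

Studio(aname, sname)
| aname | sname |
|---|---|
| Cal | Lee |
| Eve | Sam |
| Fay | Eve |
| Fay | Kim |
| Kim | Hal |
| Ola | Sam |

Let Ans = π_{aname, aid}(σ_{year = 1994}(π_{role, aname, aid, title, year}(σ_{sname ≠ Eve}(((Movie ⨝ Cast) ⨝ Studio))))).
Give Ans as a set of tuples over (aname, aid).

{(Kim, 24)}

Movie ⋈ Cast (natural join on title): {(1982, Helix, 35, Vega, 14, Kim), (1982, Helix, 35, Vega, 38, Xia), (1982, Helix, 40, Gamma, 14, Kim), (1982, Helix, 40, Gamma, 38, Xia), (1989, Delta, 14, Helix, 5, Ned), (1990, Helix, 10, Omega, 14, Kim), (1990, Helix, 10, Omega, 38, Xia), (1990, Vega, 29, Echo, 37, Ada), (1990, Vega, 29, Echo, 4, Ola), (1990, Vega, 29, Echo, 6, Fay), (1994, Helix, 24, Beta, 14, Kim), (1994, Helix, 24, Beta, 38, Xia), (2001, Vega, 30, Echo, 37, Ada), (2001, Vega, 30, Echo, 4, Ola), (2001, Vega, 30, Echo, 6, Fay), (2002, Vega, 29, Nova, 37, Ada), (2002, Vega, 29, Nova, 4, Ola), (2002, Vega, 29, Nova, 6, Fay), (2017, Delta, 26, Helix, 5, Ned)}
(Movie ⨝ Cast) ⋈ Studio (natural join on aname): {(1982, Helix, 35, Vega, 14, Kim, Hal), (1982, Helix, 40, Gamma, 14, Kim, Hal), (1990, Helix, 10, Omega, 14, Kim, Hal), (1990, Vega, 29, Echo, 4, Ola, Sam), (1990, Vega, 29, Echo, 6, Fay, Eve), (1990, Vega, 29, Echo, 6, Fay, Kim), (1994, Helix, 24, Beta, 14, Kim, Hal), (2001, Vega, 30, Echo, 4, Ola, Sam), (2001, Vega, 30, Echo, 6, Fay, Eve), (2001, Vega, 30, Echo, 6, Fay, Kim), (2002, Vega, 29, Nova, 4, Ola, Sam), (2002, Vega, 29, Nova, 6, Fay, Eve), (2002, Vega, 29, Nova, 6, Fay, Kim)}
Selection sname ≠ Eve: {(1982, Helix, 35, Vega, 14, Kim, Hal), (1982, Helix, 40, Gamma, 14, Kim, Hal), (1990, Helix, 10, Omega, 14, Kim, Hal), (1990, Vega, 29, Echo, 4, Ola, Sam), (1990, Vega, 29, Echo, 6, Fay, Kim), (1994, Helix, 24, Beta, 14, Kim, Hal), (2001, Vega, 30, Echo, 4, Ola, Sam), (2001, Vega, 30, Echo, 6, Fay, Kim), (2002, Vega, 29, Nova, 4, Ola, Sam), (2002, Vega, 29, Nova, 6, Fay, Kim)}
Keep only column(s) role, aname, aid, title, year: {(Beta, Kim, 24, Helix, 1994), (Echo, Fay, 29, Vega, 1990), (Echo, Fay, 30, Vega, 2001), (Echo, Ola, 29, Vega, 1990), (Echo, Ola, 30, Vega, 2001), (Gamma, Kim, 40, Helix, 1982), (Nova, Fay, 29, Vega, 2002), (Nova, Ola, 29, Vega, 2002), (Omega, Kim, 10, Helix, 1990), (Vega, Kim, 35, Helix, 1982)}
Selection year = 1994: {(Beta, Kim, 24, Helix, 1994)}
Keep only column(s) aname, aid: {(Kim, 24)}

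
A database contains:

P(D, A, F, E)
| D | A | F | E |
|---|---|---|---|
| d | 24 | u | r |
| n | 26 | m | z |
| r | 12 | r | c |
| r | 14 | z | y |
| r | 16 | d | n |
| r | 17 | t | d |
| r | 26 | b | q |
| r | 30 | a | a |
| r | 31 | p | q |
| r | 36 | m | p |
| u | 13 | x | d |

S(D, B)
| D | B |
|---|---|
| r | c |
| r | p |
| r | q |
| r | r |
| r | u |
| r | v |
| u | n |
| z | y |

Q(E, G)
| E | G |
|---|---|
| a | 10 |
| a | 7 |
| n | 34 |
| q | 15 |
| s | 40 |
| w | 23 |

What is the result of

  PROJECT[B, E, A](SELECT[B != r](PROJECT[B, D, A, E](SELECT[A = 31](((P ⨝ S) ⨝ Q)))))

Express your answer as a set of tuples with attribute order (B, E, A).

Joining P and S on D yields {(r, 12, r, c, c), (r, 12, r, c, p), (r, 12, r, c, q), (r, 12, r, c, r), (r, 12, r, c, u), (r, 12, r, c, v), (r, 14, z, y, c), (r, 14, z, y, p), (r, 14, z, y, q), (r, 14, z, y, r), (r, 14, z, y, u), (r, 14, z, y, v), (r, 16, d, n, c), (r, 16, d, n, p), (r, 16, d, n, q), (r, 16, d, n, r), (r, 16, d, n, u), (r, 16, d, n, v), (r, 17, t, d, c), (r, 17, t, d, p), (r, 17, t, d, q), (r, 17, t, d, r), (r, 17, t, d, u), (r, 17, t, d, v), (r, 26, b, q, c), (r, 26, b, q, p), (r, 26, b, q, q), (r, 26, b, q, r), (r, 26, b, q, u), (r, 26, b, q, v), (r, 30, a, a, c), (r, 30, a, a, p), (r, 30, a, a, q), (r, 30, a, a, r), (r, 30, a, a, u), (r, 30, a, a, v), (r, 31, p, q, c), (r, 31, p, q, p), (r, 31, p, q, q), (r, 31, p, q, r), (r, 31, p, q, u), (r, 31, p, q, v), (r, 36, m, p, c), (r, 36, m, p, p), (r, 36, m, p, q), (r, 36, m, p, r), (r, 36, m, p, u), (r, 36, m, p, v), (u, 13, x, d, n)}.
Joining (P ⨝ S) and Q on E yields {(r, 16, d, n, c, 34), (r, 16, d, n, p, 34), (r, 16, d, n, q, 34), (r, 16, d, n, r, 34), (r, 16, d, n, u, 34), (r, 16, d, n, v, 34), (r, 26, b, q, c, 15), (r, 26, b, q, p, 15), (r, 26, b, q, q, 15), (r, 26, b, q, r, 15), (r, 26, b, q, u, 15), (r, 26, b, q, v, 15), (r, 30, a, a, c, 10), (r, 30, a, a, c, 7), (r, 30, a, a, p, 10), (r, 30, a, a, p, 7), (r, 30, a, a, q, 10), (r, 30, a, a, q, 7), (r, 30, a, a, r, 10), (r, 30, a, a, r, 7), (r, 30, a, a, u, 10), (r, 30, a, a, u, 7), (r, 30, a, a, v, 10), (r, 30, a, a, v, 7), (r, 31, p, q, c, 15), (r, 31, p, q, p, 15), (r, 31, p, q, q, 15), (r, 31, p, q, r, 15), (r, 31, p, q, u, 15), (r, 31, p, q, v, 15)}.
Filtering on A = 31 leaves {(r, 31, p, q, c, 15), (r, 31, p, q, p, 15), (r, 31, p, q, q, 15), (r, 31, p, q, r, 15), (r, 31, p, q, u, 15), (r, 31, p, q, v, 15)}.
Keep only column(s) B, D, A, E: {(c, r, 31, q), (p, r, 31, q), (q, r, 31, q), (r, r, 31, q), (u, r, 31, q), (v, r, 31, q)}
Filtering on B != r leaves {(c, r, 31, q), (p, r, 31, q), (q, r, 31, q), (u, r, 31, q), (v, r, 31, q)}.
Keep only column(s) B, E, A: {(c, q, 31), (p, q, 31), (q, q, 31), (u, q, 31), (v, q, 31)}

{(c, q, 31), (p, q, 31), (q, q, 31), (u, q, 31), (v, q, 31)}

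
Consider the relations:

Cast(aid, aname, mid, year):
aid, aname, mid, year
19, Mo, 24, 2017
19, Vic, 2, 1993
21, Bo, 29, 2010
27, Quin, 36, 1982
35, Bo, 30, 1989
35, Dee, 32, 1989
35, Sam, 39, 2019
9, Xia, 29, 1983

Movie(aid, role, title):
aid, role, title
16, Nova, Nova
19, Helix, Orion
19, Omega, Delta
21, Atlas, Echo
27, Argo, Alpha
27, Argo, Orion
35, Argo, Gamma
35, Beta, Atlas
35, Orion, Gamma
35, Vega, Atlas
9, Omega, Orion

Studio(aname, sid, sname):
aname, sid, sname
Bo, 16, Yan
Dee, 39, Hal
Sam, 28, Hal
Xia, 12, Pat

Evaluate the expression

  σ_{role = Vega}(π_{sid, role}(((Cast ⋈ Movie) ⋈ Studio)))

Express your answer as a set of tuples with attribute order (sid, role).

{(16, Vega), (28, Vega), (39, Vega)}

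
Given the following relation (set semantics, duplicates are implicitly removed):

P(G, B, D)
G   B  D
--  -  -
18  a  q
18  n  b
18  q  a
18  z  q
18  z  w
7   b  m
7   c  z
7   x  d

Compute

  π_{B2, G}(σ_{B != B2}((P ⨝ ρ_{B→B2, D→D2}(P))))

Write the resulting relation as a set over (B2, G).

{(a, 18), (b, 7), (c, 7), (n, 18), (q, 18), (x, 7), (z, 18)}

ρ[B→B2, D→D2]: schema becomes (G, B2, D2); tuples unchanged.
P ⋈ ρ_{B→B2, D→D2}(P) (natural join on G): {(18, a, q, a, q), (18, a, q, n, b), (18, a, q, q, a), (18, a, q, z, q), (18, a, q, z, w), (18, n, b, a, q), (18, n, b, n, b), (18, n, b, q, a), (18, n, b, z, q), (18, n, b, z, w), (18, q, a, a, q), (18, q, a, n, b), (18, q, a, q, a), (18, q, a, z, q), (18, q, a, z, w), (18, z, q, a, q), (18, z, q, n, b), (18, z, q, q, a), (18, z, q, z, q), (18, z, q, z, w), (18, z, w, a, q), (18, z, w, n, b), (18, z, w, q, a), (18, z, w, z, q), (18, z, w, z, w), (7, b, m, b, m), (7, b, m, c, z), (7, b, m, x, d), (7, c, z, b, m), (7, c, z, c, z), (7, c, z, x, d), (7, x, d, b, m), (7, x, d, c, z), (7, x, d, x, d)}
Apply σ_{B != B2}; surviving tuples: {(18, a, q, n, b), (18, a, q, q, a), (18, a, q, z, q), (18, a, q, z, w), (18, n, b, a, q), (18, n, b, q, a), (18, n, b, z, q), (18, n, b, z, w), (18, q, a, a, q), (18, q, a, n, b), (18, q, a, z, q), (18, q, a, z, w), (18, z, q, a, q), (18, z, q, n, b), (18, z, q, q, a), (18, z, w, a, q), (18, z, w, n, b), (18, z, w, q, a), (7, b, m, c, z), (7, b, m, x, d), (7, c, z, b, m), (7, c, z, x, d), (7, x, d, b, m), (7, x, d, c, z)}
Keep only column(s) B2, G (17 duplicate(s) eliminated): {(a, 18), (b, 7), (c, 7), (n, 18), (q, 18), (x, 7), (z, 18)}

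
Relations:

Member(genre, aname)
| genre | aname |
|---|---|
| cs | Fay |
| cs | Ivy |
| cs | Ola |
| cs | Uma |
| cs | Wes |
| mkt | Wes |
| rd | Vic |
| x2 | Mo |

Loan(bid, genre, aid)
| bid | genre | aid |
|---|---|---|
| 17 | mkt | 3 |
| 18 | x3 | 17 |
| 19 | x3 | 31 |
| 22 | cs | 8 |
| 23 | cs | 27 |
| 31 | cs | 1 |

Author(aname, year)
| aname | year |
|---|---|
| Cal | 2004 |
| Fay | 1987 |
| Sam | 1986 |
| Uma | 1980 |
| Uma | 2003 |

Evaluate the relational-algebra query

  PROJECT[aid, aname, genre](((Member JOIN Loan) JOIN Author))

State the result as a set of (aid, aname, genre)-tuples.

{(1, Fay, cs), (1, Uma, cs), (27, Fay, cs), (27, Uma, cs), (8, Fay, cs), (8, Uma, cs)}

Natural join on genre: {(cs, Fay, 22, 8), (cs, Fay, 23, 27), (cs, Fay, 31, 1), (cs, Ivy, 22, 8), (cs, Ivy, 23, 27), (cs, Ivy, 31, 1), (cs, Ola, 22, 8), (cs, Ola, 23, 27), (cs, Ola, 31, 1), (cs, Uma, 22, 8), (cs, Uma, 23, 27), (cs, Uma, 31, 1), (cs, Wes, 22, 8), (cs, Wes, 23, 27), (cs, Wes, 31, 1), (mkt, Wes, 17, 3)}
Natural join on aname: {(cs, Fay, 22, 8, 1987), (cs, Fay, 23, 27, 1987), (cs, Fay, 31, 1, 1987), (cs, Uma, 22, 8, 1980), (cs, Uma, 22, 8, 2003), (cs, Uma, 23, 27, 1980), (cs, Uma, 23, 27, 2003), (cs, Uma, 31, 1, 1980), (cs, Uma, 31, 1, 2003)}
π_{aid, aname, genre} gives {(1, Fay, cs), (1, Uma, cs), (27, Fay, cs), (27, Uma, cs), (8, Fay, cs), (8, Uma, cs)} (3 duplicate(s) eliminated).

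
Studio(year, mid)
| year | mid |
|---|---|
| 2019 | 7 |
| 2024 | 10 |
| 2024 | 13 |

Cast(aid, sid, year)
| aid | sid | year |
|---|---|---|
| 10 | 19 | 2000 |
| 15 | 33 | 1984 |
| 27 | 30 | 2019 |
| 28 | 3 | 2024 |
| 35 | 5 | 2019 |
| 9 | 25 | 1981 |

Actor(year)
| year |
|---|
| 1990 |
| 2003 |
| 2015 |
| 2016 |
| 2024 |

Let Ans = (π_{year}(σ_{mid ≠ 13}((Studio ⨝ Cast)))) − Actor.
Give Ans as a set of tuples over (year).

{2019}

Natural join on year: {(2019, 7, 27, 30), (2019, 7, 35, 5), (2024, 10, 28, 3), (2024, 13, 28, 3)}
σ[mid ≠ 13]: keep tuples satisfying mid ≠ 13 → {(2019, 7, 27, 30), (2019, 7, 35, 5), (2024, 10, 28, 3)}
π[year]: project onto (year) (1 duplicate(s) eliminated) → {2019, 2024}
Difference: {2019, 2024} with {1990, 2003, 2015, 2016, 2024} → {2019}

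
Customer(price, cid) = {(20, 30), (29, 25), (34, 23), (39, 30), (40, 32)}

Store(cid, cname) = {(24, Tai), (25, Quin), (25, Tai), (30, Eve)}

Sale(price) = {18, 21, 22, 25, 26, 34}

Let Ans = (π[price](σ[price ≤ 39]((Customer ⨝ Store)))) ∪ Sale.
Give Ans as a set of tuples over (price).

{18, 20, 21, 22, 25, 26, 29, 34, 39}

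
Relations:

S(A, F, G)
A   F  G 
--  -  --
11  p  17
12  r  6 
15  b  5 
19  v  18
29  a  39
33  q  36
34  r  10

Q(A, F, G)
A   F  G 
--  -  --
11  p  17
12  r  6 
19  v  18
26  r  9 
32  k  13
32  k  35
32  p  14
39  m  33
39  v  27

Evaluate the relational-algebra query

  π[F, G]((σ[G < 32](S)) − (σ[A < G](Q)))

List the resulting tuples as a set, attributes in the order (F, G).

{(b, 5), (r, 10), (r, 6), (v, 18)}

Selection G < 32: {(11, p, 17), (12, r, 6), (15, b, 5), (19, v, 18), (34, r, 10)}
Selection A < G: {(11, p, 17), (32, k, 35)}
Taking the difference: {(12, r, 6), (15, b, 5), (19, v, 18), (34, r, 10)}
π[F, G]: project onto (F, G) → {(b, 5), (r, 10), (r, 6), (v, 18)}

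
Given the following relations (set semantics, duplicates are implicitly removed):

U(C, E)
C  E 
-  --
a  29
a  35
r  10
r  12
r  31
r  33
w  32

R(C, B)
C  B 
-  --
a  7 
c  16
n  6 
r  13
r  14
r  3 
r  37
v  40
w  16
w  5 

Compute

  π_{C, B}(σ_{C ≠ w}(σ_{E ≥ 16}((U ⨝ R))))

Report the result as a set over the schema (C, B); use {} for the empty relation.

{(a, 7), (r, 13), (r, 14), (r, 3), (r, 37)}

Natural join on C: {(a, 29, 7), (a, 35, 7), (r, 10, 13), (r, 10, 14), (r, 10, 3), (r, 10, 37), (r, 12, 13), (r, 12, 14), (r, 12, 3), (r, 12, 37), (r, 31, 13), (r, 31, 14), (r, 31, 3), (r, 31, 37), (r, 33, 13), (r, 33, 14), (r, 33, 3), (r, 33, 37), (w, 32, 16), (w, 32, 5)}
Filtering on E ≥ 16 leaves {(a, 29, 7), (a, 35, 7), (r, 31, 13), (r, 31, 14), (r, 31, 3), (r, 31, 37), (r, 33, 13), (r, 33, 14), (r, 33, 3), (r, 33, 37), (w, 32, 16), (w, 32, 5)}.
Filtering on C ≠ w leaves {(a, 29, 7), (a, 35, 7), (r, 31, 13), (r, 31, 14), (r, 31, 3), (r, 31, 37), (r, 33, 13), (r, 33, 14), (r, 33, 3), (r, 33, 37)}.
Keep only column(s) C, B (5 duplicate(s) eliminated): {(a, 7), (r, 13), (r, 14), (r, 3), (r, 37)}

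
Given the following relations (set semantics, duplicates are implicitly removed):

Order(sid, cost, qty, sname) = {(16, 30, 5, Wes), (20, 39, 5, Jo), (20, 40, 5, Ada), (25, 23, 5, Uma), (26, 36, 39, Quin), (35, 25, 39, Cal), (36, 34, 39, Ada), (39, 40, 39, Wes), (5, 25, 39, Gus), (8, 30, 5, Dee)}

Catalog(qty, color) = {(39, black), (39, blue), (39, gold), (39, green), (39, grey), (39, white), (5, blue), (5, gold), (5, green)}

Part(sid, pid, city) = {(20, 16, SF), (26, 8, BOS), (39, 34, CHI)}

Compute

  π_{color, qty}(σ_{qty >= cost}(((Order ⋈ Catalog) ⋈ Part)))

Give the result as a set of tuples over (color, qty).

{(black, 39), (blue, 39), (gold, 39), (green, 39), (grey, 39), (white, 39)}

Natural join on qty: {(16, 30, 5, Wes, blue), (16, 30, 5, Wes, gold), (16, 30, 5, Wes, green), (20, 39, 5, Jo, blue), (20, 39, 5, Jo, gold), (20, 39, 5, Jo, green), (20, 40, 5, Ada, blue), (20, 40, 5, Ada, gold), (20, 40, 5, Ada, green), (25, 23, 5, Uma, blue), (25, 23, 5, Uma, gold), (25, 23, 5, Uma, green), (26, 36, 39, Quin, black), (26, 36, 39, Quin, blue), (26, 36, 39, Quin, gold), (26, 36, 39, Quin, green), (26, 36, 39, Quin, grey), (26, 36, 39, Quin, white), (35, 25, 39, Cal, black), (35, 25, 39, Cal, blue), (35, 25, 39, Cal, gold), (35, 25, 39, Cal, green), (35, 25, 39, Cal, grey), (35, 25, 39, Cal, white), (36, 34, 39, Ada, black), (36, 34, 39, Ada, blue), (36, 34, 39, Ada, gold), (36, 34, 39, Ada, green), (36, 34, 39, Ada, grey), (36, 34, 39, Ada, white), (39, 40, 39, Wes, black), (39, 40, 39, Wes, blue), (39, 40, 39, Wes, gold), (39, 40, 39, Wes, green), (39, 40, 39, Wes, grey), (39, 40, 39, Wes, white), (5, 25, 39, Gus, black), (5, 25, 39, Gus, blue), (5, 25, 39, Gus, gold), (5, 25, 39, Gus, green), (5, 25, 39, Gus, grey), (5, 25, 39, Gus, white), (8, 30, 5, Dee, blue), (8, 30, 5, Dee, gold), (8, 30, 5, Dee, green)}
Natural join on sid: {(20, 39, 5, Jo, blue, 16, SF), (20, 39, 5, Jo, gold, 16, SF), (20, 39, 5, Jo, green, 16, SF), (20, 40, 5, Ada, blue, 16, SF), (20, 40, 5, Ada, gold, 16, SF), (20, 40, 5, Ada, green, 16, SF), (26, 36, 39, Quin, black, 8, BOS), (26, 36, 39, Quin, blue, 8, BOS), (26, 36, 39, Quin, gold, 8, BOS), (26, 36, 39, Quin, green, 8, BOS), (26, 36, 39, Quin, grey, 8, BOS), (26, 36, 39, Quin, white, 8, BOS), (39, 40, 39, Wes, black, 34, CHI), (39, 40, 39, Wes, blue, 34, CHI), (39, 40, 39, Wes, gold, 34, CHI), (39, 40, 39, Wes, green, 34, CHI), (39, 40, 39, Wes, grey, 34, CHI), (39, 40, 39, Wes, white, 34, CHI)}
Filtering on qty >= cost leaves {(26, 36, 39, Quin, black, 8, BOS), (26, 36, 39, Quin, blue, 8, BOS), (26, 36, 39, Quin, gold, 8, BOS), (26, 36, 39, Quin, green, 8, BOS), (26, 36, 39, Quin, grey, 8, BOS), (26, 36, 39, Quin, white, 8, BOS)}.
π_{color, qty} gives {(black, 39), (blue, 39), (gold, 39), (green, 39), (grey, 39), (white, 39)}.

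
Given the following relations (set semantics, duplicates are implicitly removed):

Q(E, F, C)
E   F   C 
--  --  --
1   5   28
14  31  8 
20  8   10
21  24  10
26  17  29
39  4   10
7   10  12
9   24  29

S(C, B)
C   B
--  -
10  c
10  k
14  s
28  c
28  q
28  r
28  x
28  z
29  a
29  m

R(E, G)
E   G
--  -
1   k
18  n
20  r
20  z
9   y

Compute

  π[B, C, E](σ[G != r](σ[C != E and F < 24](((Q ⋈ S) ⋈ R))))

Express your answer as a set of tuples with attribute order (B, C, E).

{(c, 10, 20), (c, 28, 1), (k, 10, 20), (q, 28, 1), (r, 28, 1), (x, 28, 1), (z, 28, 1)}

Natural join on C: {(1, 5, 28, c), (1, 5, 28, q), (1, 5, 28, r), (1, 5, 28, x), (1, 5, 28, z), (20, 8, 10, c), (20, 8, 10, k), (21, 24, 10, c), (21, 24, 10, k), (26, 17, 29, a), (26, 17, 29, m), (39, 4, 10, c), (39, 4, 10, k), (9, 24, 29, a), (9, 24, 29, m)}
Natural join on E: {(1, 5, 28, c, k), (1, 5, 28, q, k), (1, 5, 28, r, k), (1, 5, 28, x, k), (1, 5, 28, z, k), (20, 8, 10, c, r), (20, 8, 10, c, z), (20, 8, 10, k, r), (20, 8, 10, k, z), (9, 24, 29, a, y), (9, 24, 29, m, y)}
σ[C != E and F < 24]: keep tuples satisfying C != E and F < 24 → {(1, 5, 28, c, k), (1, 5, 28, q, k), (1, 5, 28, r, k), (1, 5, 28, x, k), (1, 5, 28, z, k), (20, 8, 10, c, r), (20, 8, 10, c, z), (20, 8, 10, k, r), (20, 8, 10, k, z)}
σ[G != r]: keep tuples satisfying G != r → {(1, 5, 28, c, k), (1, 5, 28, q, k), (1, 5, 28, r, k), (1, 5, 28, x, k), (1, 5, 28, z, k), (20, 8, 10, c, z), (20, 8, 10, k, z)}
Projecting to B, C, E: {(c, 10, 20), (c, 28, 1), (k, 10, 20), (q, 28, 1), (r, 28, 1), (x, 28, 1), (z, 28, 1)}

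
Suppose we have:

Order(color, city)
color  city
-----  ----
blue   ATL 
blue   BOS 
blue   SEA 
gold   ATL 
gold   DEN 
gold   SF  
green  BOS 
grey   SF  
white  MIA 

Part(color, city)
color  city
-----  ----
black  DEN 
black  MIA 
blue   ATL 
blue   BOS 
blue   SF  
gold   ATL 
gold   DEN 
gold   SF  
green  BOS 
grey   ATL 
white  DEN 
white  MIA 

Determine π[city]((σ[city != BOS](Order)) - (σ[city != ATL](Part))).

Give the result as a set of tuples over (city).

σ[city != BOS]: keep tuples satisfying city != BOS → {(blue, ATL), (blue, SEA), (gold, ATL), (gold, DEN), (gold, SF), (grey, SF), (white, MIA)}
σ[city != ATL]: keep tuples satisfying city != ATL → {(black, DEN), (black, MIA), (blue, BOS), (blue, SF), (gold, DEN), (gold, SF), (green, BOS), (white, DEN), (white, MIA)}
Difference: {(blue, ATL), (blue, SEA), (gold, ATL), (gold, DEN), (gold, SF), (grey, SF), (white, MIA)} with {(black, DEN), (black, MIA), (blue, BOS), (blue, SF), (gold, DEN), (gold, SF), (green, BOS), (white, DEN), (white, MIA)} → {(blue, ATL), (blue, SEA), (gold, ATL), (grey, SF)}
π[city]: project onto (city) (1 duplicate(s) eliminated) → {ATL, SEA, SF}

{ATL, SEA, SF}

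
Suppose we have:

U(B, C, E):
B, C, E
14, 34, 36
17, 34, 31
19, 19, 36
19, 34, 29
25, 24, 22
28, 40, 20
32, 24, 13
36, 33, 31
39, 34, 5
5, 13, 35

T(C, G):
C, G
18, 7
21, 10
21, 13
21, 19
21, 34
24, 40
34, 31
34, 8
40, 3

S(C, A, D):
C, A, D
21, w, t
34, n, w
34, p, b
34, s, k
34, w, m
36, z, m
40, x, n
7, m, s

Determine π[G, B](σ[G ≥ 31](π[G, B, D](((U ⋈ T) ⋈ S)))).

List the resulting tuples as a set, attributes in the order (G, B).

U ⋈ T (natural join on C): {(14, 34, 36, 31), (14, 34, 36, 8), (17, 34, 31, 31), (17, 34, 31, 8), (19, 34, 29, 31), (19, 34, 29, 8), (25, 24, 22, 40), (28, 40, 20, 3), (32, 24, 13, 40), (39, 34, 5, 31), (39, 34, 5, 8)}
(U ⋈ T) ⋈ S (natural join on C): {(14, 34, 36, 31, n, w), (14, 34, 36, 31, p, b), (14, 34, 36, 31, s, k), (14, 34, 36, 31, w, m), (14, 34, 36, 8, n, w), (14, 34, 36, 8, p, b), (14, 34, 36, 8, s, k), (14, 34, 36, 8, w, m), (17, 34, 31, 31, n, w), (17, 34, 31, 31, p, b), (17, 34, 31, 31, s, k), (17, 34, 31, 31, w, m), (17, 34, 31, 8, n, w), (17, 34, 31, 8, p, b), (17, 34, 31, 8, s, k), (17, 34, 31, 8, w, m), (19, 34, 29, 31, n, w), (19, 34, 29, 31, p, b), (19, 34, 29, 31, s, k), (19, 34, 29, 31, w, m), (19, 34, 29, 8, n, w), (19, 34, 29, 8, p, b), (19, 34, 29, 8, s, k), (19, 34, 29, 8, w, m), (28, 40, 20, 3, x, n), (39, 34, 5, 31, n, w), (39, 34, 5, 31, p, b), (39, 34, 5, 31, s, k), (39, 34, 5, 31, w, m), (39, 34, 5, 8, n, w), (39, 34, 5, 8, p, b), (39, 34, 5, 8, s, k), (39, 34, 5, 8, w, m)}
π[G, B, D]: project onto (G, B, D) → {(3, 28, n), (31, 14, b), (31, 14, k), (31, 14, m), (31, 14, w), (31, 17, b), (31, 17, k), (31, 17, m), (31, 17, w), (31, 19, b), (31, 19, k), (31, 19, m), (31, 19, w), (31, 39, b), (31, 39, k), (31, 39, m), (31, 39, w), (8, 14, b), (8, 14, k), (8, 14, m), (8, 14, w), (8, 17, b), (8, 17, k), (8, 17, m), (8, 17, w), (8, 19, b), (8, 19, k), (8, 19, m), (8, 19, w), (8, 39, b), (8, 39, k), (8, 39, m), (8, 39, w)}
Filtering on G ≥ 31 leaves {(31, 14, b), (31, 14, k), (31, 14, m), (31, 14, w), (31, 17, b), (31, 17, k), (31, 17, m), (31, 17, w), (31, 19, b), (31, 19, k), (31, 19, m), (31, 19, w), (31, 39, b), (31, 39, k), (31, 39, m), (31, 39, w)}.
π[G, B]: project onto (G, B) (12 duplicate(s) eliminated) → {(31, 14), (31, 17), (31, 19), (31, 39)}

{(31, 14), (31, 17), (31, 19), (31, 39)}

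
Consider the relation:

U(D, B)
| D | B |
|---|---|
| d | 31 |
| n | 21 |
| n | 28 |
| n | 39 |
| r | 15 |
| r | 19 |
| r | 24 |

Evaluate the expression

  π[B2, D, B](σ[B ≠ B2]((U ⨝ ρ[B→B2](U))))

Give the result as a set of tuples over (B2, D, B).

{(15, r, 19), (15, r, 24), (19, r, 15), (19, r, 24), (21, n, 28), (21, n, 39), (24, r, 15), (24, r, 19), (28, n, 21), (28, n, 39), (39, n, 21), (39, n, 28)}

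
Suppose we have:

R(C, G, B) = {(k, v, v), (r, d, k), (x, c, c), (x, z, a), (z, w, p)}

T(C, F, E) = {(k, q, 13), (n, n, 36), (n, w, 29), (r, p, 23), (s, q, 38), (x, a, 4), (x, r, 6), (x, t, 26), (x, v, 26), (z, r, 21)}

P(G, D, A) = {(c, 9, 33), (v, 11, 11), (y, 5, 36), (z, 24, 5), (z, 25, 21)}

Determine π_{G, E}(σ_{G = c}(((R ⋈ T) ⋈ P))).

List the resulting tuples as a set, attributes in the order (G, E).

Natural join on C: {(k, v, v, q, 13), (r, d, k, p, 23), (x, c, c, a, 4), (x, c, c, r, 6), (x, c, c, t, 26), (x, c, c, v, 26), (x, z, a, a, 4), (x, z, a, r, 6), (x, z, a, t, 26), (x, z, a, v, 26), (z, w, p, r, 21)}
Natural join on G: {(k, v, v, q, 13, 11, 11), (x, c, c, a, 4, 9, 33), (x, c, c, r, 6, 9, 33), (x, c, c, t, 26, 9, 33), (x, c, c, v, 26, 9, 33), (x, z, a, a, 4, 24, 5), (x, z, a, a, 4, 25, 21), (x, z, a, r, 6, 24, 5), (x, z, a, r, 6, 25, 21), (x, z, a, t, 26, 24, 5), (x, z, a, t, 26, 25, 21), (x, z, a, v, 26, 24, 5), (x, z, a, v, 26, 25, 21)}
σ[G = c]: keep tuples satisfying G = c → {(x, c, c, a, 4, 9, 33), (x, c, c, r, 6, 9, 33), (x, c, c, t, 26, 9, 33), (x, c, c, v, 26, 9, 33)}
π[G, E]: project onto (G, E) (1 duplicate(s) eliminated) → {(c, 26), (c, 4), (c, 6)}

{(c, 26), (c, 4), (c, 6)}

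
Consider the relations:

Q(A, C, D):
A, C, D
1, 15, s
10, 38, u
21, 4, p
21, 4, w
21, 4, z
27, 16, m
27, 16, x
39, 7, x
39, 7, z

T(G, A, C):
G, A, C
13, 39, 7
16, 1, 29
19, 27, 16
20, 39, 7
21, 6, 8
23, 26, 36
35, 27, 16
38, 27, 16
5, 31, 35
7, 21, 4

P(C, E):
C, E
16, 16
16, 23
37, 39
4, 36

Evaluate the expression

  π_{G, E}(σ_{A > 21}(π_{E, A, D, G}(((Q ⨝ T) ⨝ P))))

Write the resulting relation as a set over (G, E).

{(19, 16), (19, 23), (35, 16), (35, 23), (38, 16), (38, 23)}

Joining Q and T on A, C yields {(21, 4, p, 7), (21, 4, w, 7), (21, 4, z, 7), (27, 16, m, 19), (27, 16, m, 35), (27, 16, m, 38), (27, 16, x, 19), (27, 16, x, 35), (27, 16, x, 38), (39, 7, x, 13), (39, 7, x, 20), (39, 7, z, 13), (39, 7, z, 20)}.
Joining (Q ⨝ T) and P on C yields {(21, 4, p, 7, 36), (21, 4, w, 7, 36), (21, 4, z, 7, 36), (27, 16, m, 19, 16), (27, 16, m, 19, 23), (27, 16, m, 35, 16), (27, 16, m, 35, 23), (27, 16, m, 38, 16), (27, 16, m, 38, 23), (27, 16, x, 19, 16), (27, 16, x, 19, 23), (27, 16, x, 35, 16), (27, 16, x, 35, 23), (27, 16, x, 38, 16), (27, 16, x, 38, 23)}.
π_{E, A, D, G} gives {(16, 27, m, 19), (16, 27, m, 35), (16, 27, m, 38), (16, 27, x, 19), (16, 27, x, 35), (16, 27, x, 38), (23, 27, m, 19), (23, 27, m, 35), (23, 27, m, 38), (23, 27, x, 19), (23, 27, x, 35), (23, 27, x, 38), (36, 21, p, 7), (36, 21, w, 7), (36, 21, z, 7)}.
Filtering on A > 21 leaves {(16, 27, m, 19), (16, 27, m, 35), (16, 27, m, 38), (16, 27, x, 19), (16, 27, x, 35), (16, 27, x, 38), (23, 27, m, 19), (23, 27, m, 35), (23, 27, m, 38), (23, 27, x, 19), (23, 27, x, 35), (23, 27, x, 38)}.
π_{G, E} gives {(19, 16), (19, 23), (35, 16), (35, 23), (38, 16), (38, 23)} (6 duplicate(s) eliminated).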